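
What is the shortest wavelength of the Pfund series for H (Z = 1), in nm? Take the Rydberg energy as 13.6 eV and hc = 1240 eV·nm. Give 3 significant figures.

The Pfund series has lower level n_f = 5; the series limit corresponds to n_i → ∞.
ΔE_max = 13.6 × 1 / 5² = 0.5440 eV.
λ_min = 1240 / 0.5440 = 2280 nm.

2280 nm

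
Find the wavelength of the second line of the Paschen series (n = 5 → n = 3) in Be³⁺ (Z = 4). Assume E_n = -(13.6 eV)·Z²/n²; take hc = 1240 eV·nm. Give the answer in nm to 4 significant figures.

80.14 nm

The Paschen series terminates on n_f = 3; the second line has n_i = 3+2 = 5.
ΔE = 217.6 × (1/3² − 1/5²) = 15.47 eV.
λ = 1240 / 15.47 = 80.14 nm.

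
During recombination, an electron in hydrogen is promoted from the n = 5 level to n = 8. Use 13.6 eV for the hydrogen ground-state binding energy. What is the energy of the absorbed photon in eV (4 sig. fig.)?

E_8 = −13.60/64 = −0.2125 eV and E_5 = −13.60/25 = −0.5440 eV.
The photon energy is |E_8 − E_5| = 0.3315 eV.

0.3315 eV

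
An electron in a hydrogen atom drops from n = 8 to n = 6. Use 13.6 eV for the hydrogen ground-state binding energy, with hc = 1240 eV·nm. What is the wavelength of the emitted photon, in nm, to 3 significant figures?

ΔE = 13.60 × (1/6² − 1/8²) = 13.60 × 0.01215 = 0.1653 eV.
λ = hc/ΔE = 1240 / 0.1653 = 7500 nm.

7500 nm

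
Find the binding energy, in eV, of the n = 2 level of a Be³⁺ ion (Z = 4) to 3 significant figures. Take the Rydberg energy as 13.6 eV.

54.4 eV

E_n = −13.6 Z²/n² = −217.6/n² eV for Z = 4.
E_2 = −217.6/4 = −54.4 eV, so ionization (to E = 0) requires 54.4 eV.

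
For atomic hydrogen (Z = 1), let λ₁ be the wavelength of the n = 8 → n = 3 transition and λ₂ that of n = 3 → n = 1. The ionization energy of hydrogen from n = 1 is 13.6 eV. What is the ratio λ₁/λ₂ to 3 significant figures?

9.31

λ ∝ 1/ΔE ∝ 1/(1/n_f² − 1/n_i²), and the Z² and hc factors cancel in the ratio.
λ₁/λ₂ = (1/1² − 1/3²)/(1/3² − 1/8²) = 0.8889/0.09549 = 9.31.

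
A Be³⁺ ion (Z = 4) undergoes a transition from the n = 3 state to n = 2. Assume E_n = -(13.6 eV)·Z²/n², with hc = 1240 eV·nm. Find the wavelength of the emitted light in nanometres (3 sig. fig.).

41.0 nm

For Z = 4 the level energies scale as Z², so the effective Rydberg energy is 13.6 × 16 = 217.6 eV.
ΔE = 217.6 × (1/2² − 1/3²) = 217.6 × 0.1389 = 30.22 eV.
λ = hc/ΔE = 1240 / 30.22 = 41.0 nm.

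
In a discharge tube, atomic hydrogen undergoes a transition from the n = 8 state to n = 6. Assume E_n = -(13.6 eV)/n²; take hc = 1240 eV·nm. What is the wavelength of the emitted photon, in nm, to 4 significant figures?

7503 nm

ΔE = 13.60 × (1/6² − 1/8²) = 13.60 × 0.01215 = 0.1653 eV.
λ = hc/ΔE = 1240 / 0.1653 = 7503 nm.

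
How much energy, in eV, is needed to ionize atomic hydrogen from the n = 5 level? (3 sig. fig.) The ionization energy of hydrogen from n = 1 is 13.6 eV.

0.544 eV

E_5 = −13.60/25 = −0.544 eV, so ionization (to E = 0) requires 0.544 eV.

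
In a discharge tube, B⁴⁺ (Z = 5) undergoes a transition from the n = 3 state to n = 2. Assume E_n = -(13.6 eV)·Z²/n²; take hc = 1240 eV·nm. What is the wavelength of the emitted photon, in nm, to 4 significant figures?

For Z = 5 the level energies scale as Z², so the effective Rydberg energy is 13.6 × 25 = 340.0 eV.
ΔE = 340.0 × (1/2² − 1/3²) = 340.0 × 0.1389 = 47.22 eV.
λ = hc/ΔE = 1240 / 47.22 = 26.26 nm.

26.26 nm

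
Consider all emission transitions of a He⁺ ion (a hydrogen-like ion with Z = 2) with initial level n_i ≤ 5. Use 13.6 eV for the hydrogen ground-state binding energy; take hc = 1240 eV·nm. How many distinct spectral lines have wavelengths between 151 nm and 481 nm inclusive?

3

Enumerate all n_i → n_f pairs with 1 ≤ n_f < n_i ≤ 5 and compute λ = 1240 / [13.6·4·(1/n_f² − 1/n_i²)].
Lines falling in [151, 481] nm: 3→2 (164.1 nm), 5→3 (320.5 nm), 4→3 (468.9 nm).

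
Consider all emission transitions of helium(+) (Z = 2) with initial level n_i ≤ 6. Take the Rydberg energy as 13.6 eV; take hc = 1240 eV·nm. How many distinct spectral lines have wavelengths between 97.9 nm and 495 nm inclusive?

7

Enumerate all n_i → n_f pairs with 1 ≤ n_f < n_i ≤ 6 and compute λ = 1240 / [13.6·4·(1/n_f² − 1/n_i²)].
Lines falling in [97.9, 495] nm: 6→2 (102.6 nm), 5→2 (108.5 nm), 4→2 (121.6 nm), 3→2 (164.1 nm), 6→3 (273.5 nm), 5→3 (320.5 nm), 4→3 (468.9 nm).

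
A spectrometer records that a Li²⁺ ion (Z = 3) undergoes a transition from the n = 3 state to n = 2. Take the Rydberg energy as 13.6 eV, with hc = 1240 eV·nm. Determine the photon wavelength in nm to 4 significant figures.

For Z = 3 the level energies scale as Z², so the effective Rydberg energy is 13.6 × 9 = 122.4 eV.
ΔE = 122.4 × (1/2² − 1/3²) = 122.4 × 0.1389 = 17.00 eV.
λ = hc/ΔE = 1240 / 17.00 = 72.94 nm.

72.94 nm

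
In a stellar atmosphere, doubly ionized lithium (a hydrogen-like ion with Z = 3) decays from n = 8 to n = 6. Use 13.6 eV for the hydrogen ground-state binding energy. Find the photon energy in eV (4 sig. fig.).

The Bohr energies scale as Z², so for Z = 3: E_n = −122.4/n² eV.
E_8 = −122.4/64 = −1.913 eV and E_6 = −122.4/36 = −3.400 eV.
The photon energy is |E_8 − E_6| = 1.488 eV.

1.488 eV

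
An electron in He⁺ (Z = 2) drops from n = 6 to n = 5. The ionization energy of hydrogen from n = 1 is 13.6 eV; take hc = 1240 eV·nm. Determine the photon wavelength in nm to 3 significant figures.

For Z = 2 the level energies scale as Z², so the effective Rydberg energy is 13.6 × 4 = 54.40 eV.
ΔE = 54.40 × (1/5² − 1/6²) = 54.40 × 0.01222 = 0.6649 eV.
λ = hc/ΔE = 1240 / 0.6649 = 1860 nm.

1860 nm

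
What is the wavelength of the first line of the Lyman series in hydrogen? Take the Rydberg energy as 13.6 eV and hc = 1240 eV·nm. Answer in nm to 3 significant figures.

122 nm

The Lyman series terminates on n_f = 1; the first line has n_i = 1+1 = 2.
ΔE = 13.60 × (1/1² − 1/2²) = 10.20 eV.
λ = 1240 / 10.20 = 122 nm.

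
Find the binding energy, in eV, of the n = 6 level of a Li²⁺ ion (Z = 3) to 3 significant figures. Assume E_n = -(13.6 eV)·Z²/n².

E_n = −13.6 Z²/n² = −122.4/n² eV for Z = 3.
E_6 = −122.4/36 = −3.40 eV, so ionization (to E = 0) requires 3.40 eV.

3.40 eV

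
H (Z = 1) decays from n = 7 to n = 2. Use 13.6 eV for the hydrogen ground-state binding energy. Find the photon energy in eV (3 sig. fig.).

E_7 = −13.60/49 = −0.2776 eV and E_2 = −13.60/4 = −3.400 eV.
The photon energy is |E_7 − E_2| = 3.12 eV.

3.12 eV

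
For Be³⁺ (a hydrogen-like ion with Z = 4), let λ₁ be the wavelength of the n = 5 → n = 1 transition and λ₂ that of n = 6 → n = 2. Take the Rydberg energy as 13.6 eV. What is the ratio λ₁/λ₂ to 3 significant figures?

0.231

λ ∝ 1/ΔE ∝ 1/(1/n_f² − 1/n_i²), and the Z² and hc factors cancel in the ratio.
λ₁/λ₂ = (1/2² − 1/6²)/(1/1² − 1/5²) = 0.2222/0.9600 = 0.231.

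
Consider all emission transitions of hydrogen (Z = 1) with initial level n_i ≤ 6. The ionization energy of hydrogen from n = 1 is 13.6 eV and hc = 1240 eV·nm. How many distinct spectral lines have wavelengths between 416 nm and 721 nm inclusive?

Enumerate all n_i → n_f pairs with 1 ≤ n_f < n_i ≤ 6 and compute λ = 1240 / [13.6·1·(1/n_f² − 1/n_i²)].
Lines falling in [416, 721] nm: 5→2 (434.2 nm), 4→2 (486.3 nm), 3→2 (656.5 nm).

3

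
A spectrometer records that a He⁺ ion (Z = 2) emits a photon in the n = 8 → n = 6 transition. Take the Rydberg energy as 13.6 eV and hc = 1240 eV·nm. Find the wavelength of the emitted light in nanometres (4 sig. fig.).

1876 nm

For Z = 2 the level energies scale as Z², so the effective Rydberg energy is 13.6 × 4 = 54.40 eV.
ΔE = 54.40 × (1/6² − 1/8²) = 54.40 × 0.01215 = 0.6611 eV.
λ = hc/ΔE = 1240 / 0.6611 = 1876 nm.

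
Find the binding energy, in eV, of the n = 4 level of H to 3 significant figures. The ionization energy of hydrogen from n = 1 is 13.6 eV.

E_4 = −13.60/16 = −0.850 eV, so ionization (to E = 0) requires 0.850 eV.

0.850 eV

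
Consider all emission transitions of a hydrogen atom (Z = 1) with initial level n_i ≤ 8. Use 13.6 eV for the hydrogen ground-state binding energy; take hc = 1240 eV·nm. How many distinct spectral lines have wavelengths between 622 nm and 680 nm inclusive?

1

Enumerate all n_i → n_f pairs with 1 ≤ n_f < n_i ≤ 8 and compute λ = 1240 / [13.6·1·(1/n_f² − 1/n_i²)].
Lines falling in [622, 680] nm: 3→2 (656.5 nm).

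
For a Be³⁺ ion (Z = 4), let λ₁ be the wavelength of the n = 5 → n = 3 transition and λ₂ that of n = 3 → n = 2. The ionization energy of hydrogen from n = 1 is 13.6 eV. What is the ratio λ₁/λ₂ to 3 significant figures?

1.95

λ ∝ 1/ΔE ∝ 1/(1/n_f² − 1/n_i²), and the Z² and hc factors cancel in the ratio.
λ₁/λ₂ = (1/2² − 1/3²)/(1/3² − 1/5²) = 0.1389/0.07111 = 1.95.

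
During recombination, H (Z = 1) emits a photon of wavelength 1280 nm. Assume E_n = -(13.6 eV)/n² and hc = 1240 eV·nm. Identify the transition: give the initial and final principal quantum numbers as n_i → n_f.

n_i = 5, n_f = 3

The photon energy is ΔE = hc/λ = 1240 / 1280 = 0.9688 eV.
With Z = 1, ΔE = 13.60 × (1/n_f² − 1/n_i²), so 1/n_f² − 1/n_i² = 0.07123.
Trying n_f = 3 gives 1/n_i² = 0.03988, i.e. n_i ≈ 5; this pair matches.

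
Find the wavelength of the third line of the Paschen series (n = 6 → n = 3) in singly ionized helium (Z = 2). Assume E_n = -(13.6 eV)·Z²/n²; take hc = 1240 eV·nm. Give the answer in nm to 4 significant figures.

The Paschen series terminates on n_f = 3; the third line has n_i = 3+3 = 6.
ΔE = 54.40 × (1/3² − 1/6²) = 4.533 eV.
λ = 1240 / 4.533 = 273.5 nm.

273.5 nm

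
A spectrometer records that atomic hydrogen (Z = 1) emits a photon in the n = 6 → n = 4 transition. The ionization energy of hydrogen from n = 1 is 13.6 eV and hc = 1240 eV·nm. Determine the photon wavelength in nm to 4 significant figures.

2626 nm

ΔE = 13.60 × (1/4² − 1/6²) = 13.60 × 0.03472 = 0.4722 eV.
λ = hc/ΔE = 1240 / 0.4722 = 2626 nm.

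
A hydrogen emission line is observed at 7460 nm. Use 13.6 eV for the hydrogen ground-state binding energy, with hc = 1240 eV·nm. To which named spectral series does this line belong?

Pfund

ΔE = 1240/7460 = 0.1662 eV.
This matches 13.6 × (1/5² − 1/6²), so n_f = 5: the Pfund series.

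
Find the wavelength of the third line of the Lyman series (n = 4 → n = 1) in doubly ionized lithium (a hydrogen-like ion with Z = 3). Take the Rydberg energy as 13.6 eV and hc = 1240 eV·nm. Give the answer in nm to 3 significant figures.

10.8 nm

The Lyman series terminates on n_f = 1; the third line has n_i = 1+3 = 4.
ΔE = 122.4 × (1/1² − 1/4²) = 114.8 eV.
λ = 1240 / 114.8 = 10.8 nm.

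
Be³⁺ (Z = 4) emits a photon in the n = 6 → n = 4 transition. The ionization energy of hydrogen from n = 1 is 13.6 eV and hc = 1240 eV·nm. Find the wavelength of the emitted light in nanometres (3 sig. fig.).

164 nm

For Z = 4 the level energies scale as Z², so the effective Rydberg energy is 13.6 × 16 = 217.6 eV.
ΔE = 217.6 × (1/4² − 1/6²) = 217.6 × 0.03472 = 7.556 eV.
λ = hc/ΔE = 1240 / 7.556 = 164 nm.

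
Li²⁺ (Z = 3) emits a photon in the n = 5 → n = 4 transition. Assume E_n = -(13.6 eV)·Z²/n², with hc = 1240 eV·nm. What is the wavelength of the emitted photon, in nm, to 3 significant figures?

For Z = 3 the level energies scale as Z², so the effective Rydberg energy is 13.6 × 9 = 122.4 eV.
ΔE = 122.4 × (1/4² − 1/5²) = 122.4 × 0.02250 = 2.754 eV.
λ = hc/ΔE = 1240 / 2.754 = 450 nm.

450 nm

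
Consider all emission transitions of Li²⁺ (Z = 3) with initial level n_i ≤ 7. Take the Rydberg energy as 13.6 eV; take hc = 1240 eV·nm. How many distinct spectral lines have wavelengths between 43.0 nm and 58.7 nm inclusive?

4

Enumerate all n_i → n_f pairs with 1 ≤ n_f < n_i ≤ 7 and compute λ = 1240 / [13.6·9·(1/n_f² − 1/n_i²)].
Lines falling in [43.0, 58.7] nm: 7→2 (44.12 nm), 6→2 (45.59 nm), 5→2 (48.24 nm), 4→2 (54.03 nm).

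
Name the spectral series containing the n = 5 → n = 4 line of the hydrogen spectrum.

The series is set by the lower level: n_f = 4 is the Brackett series.

Brackett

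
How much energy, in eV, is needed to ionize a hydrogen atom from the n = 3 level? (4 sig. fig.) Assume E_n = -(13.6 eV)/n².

E_3 = −13.60/9 = −1.511 eV, so ionization (to E = 0) requires 1.511 eV.

1.511 eV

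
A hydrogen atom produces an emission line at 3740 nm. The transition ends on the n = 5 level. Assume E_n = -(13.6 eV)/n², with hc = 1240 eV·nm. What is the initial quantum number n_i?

The photon energy is ΔE = hc/λ = 1240 / 3740 = 0.3316 eV.
With Z = 1, ΔE = 13.60 × (1/n_f² − 1/n_i²), so 1/n_f² − 1/n_i² = 0.02438.
With n_f = 5: 1/n_i² = 1/25 − 0.02438 = 0.01562, so n_i ≈ 8.00.

n_i = 8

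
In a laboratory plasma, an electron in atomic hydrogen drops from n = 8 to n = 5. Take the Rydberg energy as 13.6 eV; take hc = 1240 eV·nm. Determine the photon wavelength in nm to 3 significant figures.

ΔE = 13.60 × (1/5² − 1/8²) = 13.60 × 0.02438 = 0.3315 eV.
λ = hc/ΔE = 1240 / 0.3315 = 3740 nm.

3740 nm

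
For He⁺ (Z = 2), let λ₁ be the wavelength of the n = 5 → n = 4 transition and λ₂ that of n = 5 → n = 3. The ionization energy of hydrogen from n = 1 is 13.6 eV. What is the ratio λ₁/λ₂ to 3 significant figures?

λ ∝ 1/ΔE ∝ 1/(1/n_f² − 1/n_i²), and the Z² and hc factors cancel in the ratio.
λ₁/λ₂ = (1/3² − 1/5²)/(1/4² − 1/5²) = 0.07111/0.02250 = 3.16.

3.16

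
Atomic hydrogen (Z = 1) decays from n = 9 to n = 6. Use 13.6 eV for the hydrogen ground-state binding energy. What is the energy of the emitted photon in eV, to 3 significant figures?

0.210 eV

E_9 = −13.60/81 = −0.1679 eV and E_6 = −13.60/36 = −0.3778 eV.
The photon energy is |E_9 − E_6| = 0.210 eV.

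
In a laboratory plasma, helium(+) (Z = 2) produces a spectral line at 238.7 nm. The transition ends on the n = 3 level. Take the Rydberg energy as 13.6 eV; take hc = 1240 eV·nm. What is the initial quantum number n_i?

The photon energy is ΔE = hc/λ = 1240 / 238.7 = 5.195 eV.
With Z = 2, ΔE = 54.40 × (1/n_f² − 1/n_i²), so 1/n_f² − 1/n_i² = 0.09549.
With n_f = 3: 1/n_i² = 1/9 − 0.09549 = 0.01562, so n_i ≈ 8.00.

n_i = 8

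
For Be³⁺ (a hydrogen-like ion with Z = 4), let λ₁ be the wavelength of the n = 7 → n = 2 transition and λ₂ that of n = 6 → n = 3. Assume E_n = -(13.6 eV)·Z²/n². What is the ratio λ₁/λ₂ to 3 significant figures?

λ ∝ 1/ΔE ∝ 1/(1/n_f² − 1/n_i²), and the Z² and hc factors cancel in the ratio.
λ₁/λ₂ = (1/3² − 1/6²)/(1/2² − 1/7²) = 0.08333/0.2296 = 0.363.

0.363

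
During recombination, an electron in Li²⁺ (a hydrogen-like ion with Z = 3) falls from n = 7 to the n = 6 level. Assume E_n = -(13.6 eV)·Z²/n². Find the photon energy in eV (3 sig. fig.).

0.902 eV

The Bohr energies scale as Z², so for Z = 3: E_n = −122.4/n² eV.
E_7 = −122.4/49 = −2.498 eV and E_6 = −122.4/36 = −3.400 eV.
The photon energy is |E_7 − E_6| = 0.902 eV.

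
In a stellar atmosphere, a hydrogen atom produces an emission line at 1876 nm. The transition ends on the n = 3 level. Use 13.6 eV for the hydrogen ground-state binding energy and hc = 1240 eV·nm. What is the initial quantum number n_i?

n_i = 4

The photon energy is ΔE = hc/λ = 1240 / 1876 = 0.6610 eV.
With Z = 1, ΔE = 13.60 × (1/n_f² − 1/n_i²), so 1/n_f² − 1/n_i² = 0.04860.
With n_f = 3: 1/n_i² = 1/9 − 0.04860 = 0.06251, so n_i ≈ 4.00.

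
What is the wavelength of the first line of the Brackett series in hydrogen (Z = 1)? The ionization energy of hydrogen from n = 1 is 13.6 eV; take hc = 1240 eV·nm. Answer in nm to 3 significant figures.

The Brackett series terminates on n_f = 4; the first line has n_i = 4+1 = 5.
ΔE = 13.60 × (1/4² − 1/5²) = 0.3060 eV.
λ = 1240 / 0.3060 = 4050 nm.

4050 nm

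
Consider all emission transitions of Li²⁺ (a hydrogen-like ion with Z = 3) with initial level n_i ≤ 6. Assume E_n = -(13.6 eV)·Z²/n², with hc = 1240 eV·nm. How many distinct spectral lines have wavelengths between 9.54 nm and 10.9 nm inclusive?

3

Enumerate all n_i → n_f pairs with 1 ≤ n_f < n_i ≤ 6 and compute λ = 1240 / [13.6·9·(1/n_f² − 1/n_i²)].
Lines falling in [9.54, 10.9] nm: 6→1 (10.42 nm), 5→1 (10.55 nm), 4→1 (10.81 nm).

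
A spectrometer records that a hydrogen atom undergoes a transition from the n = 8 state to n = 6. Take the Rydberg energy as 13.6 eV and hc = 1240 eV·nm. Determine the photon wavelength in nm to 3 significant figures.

ΔE = 13.60 × (1/6² − 1/8²) = 13.60 × 0.01215 = 0.1653 eV.
λ = hc/ΔE = 1240 / 0.1653 = 7500 nm.

7500 nm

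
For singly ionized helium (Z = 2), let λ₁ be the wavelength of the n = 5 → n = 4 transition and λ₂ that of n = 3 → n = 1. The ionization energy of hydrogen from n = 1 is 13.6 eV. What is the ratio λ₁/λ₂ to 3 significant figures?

λ ∝ 1/ΔE ∝ 1/(1/n_f² − 1/n_i²), and the Z² and hc factors cancel in the ratio.
λ₁/λ₂ = (1/1² − 1/3²)/(1/4² − 1/5²) = 0.8889/0.02250 = 39.5.

39.5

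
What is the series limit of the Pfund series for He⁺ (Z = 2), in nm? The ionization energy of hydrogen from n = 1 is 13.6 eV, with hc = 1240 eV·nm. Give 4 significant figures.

569.9 nm

The Pfund series has lower level n_f = 5; the series limit corresponds to n_i → ∞.
ΔE_max = 13.6 × 4 / 5² = 2.176 eV.
λ_min = 1240 / 2.176 = 569.9 nm.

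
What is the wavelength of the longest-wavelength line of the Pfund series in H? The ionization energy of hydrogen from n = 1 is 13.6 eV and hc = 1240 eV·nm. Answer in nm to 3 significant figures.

The Pfund series terminates on n_f = 5; the first line has n_i = 5+1 = 6.
ΔE = 13.60 × (1/5² − 1/6²) = 0.1662 eV.
λ = 1240 / 0.1662 = 7460 nm.

7460 nm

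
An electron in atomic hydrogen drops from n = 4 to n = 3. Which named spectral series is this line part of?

The series is set by the lower level: n_f = 3 is the Paschen series.

Paschen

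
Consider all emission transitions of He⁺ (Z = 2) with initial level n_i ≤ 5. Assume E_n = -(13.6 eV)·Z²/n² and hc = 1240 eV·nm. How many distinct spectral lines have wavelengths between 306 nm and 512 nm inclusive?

2

Enumerate all n_i → n_f pairs with 1 ≤ n_f < n_i ≤ 5 and compute λ = 1240 / [13.6·4·(1/n_f² − 1/n_i²)].
Lines falling in [306, 512] nm: 5→3 (320.5 nm), 4→3 (468.9 nm).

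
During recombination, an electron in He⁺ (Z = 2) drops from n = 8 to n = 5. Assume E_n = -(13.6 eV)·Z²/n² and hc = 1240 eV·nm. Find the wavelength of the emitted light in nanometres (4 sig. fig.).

935.1 nm

For Z = 2 the level energies scale as Z², so the effective Rydberg energy is 13.6 × 4 = 54.40 eV.
ΔE = 54.40 × (1/5² − 1/8²) = 54.40 × 0.02438 = 1.326 eV.
λ = hc/ΔE = 1240 / 1.326 = 935.1 nm.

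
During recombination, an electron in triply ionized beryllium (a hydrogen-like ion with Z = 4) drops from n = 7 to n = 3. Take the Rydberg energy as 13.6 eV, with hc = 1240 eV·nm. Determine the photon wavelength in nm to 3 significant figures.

For Z = 4 the level energies scale as Z², so the effective Rydberg energy is 13.6 × 16 = 217.6 eV.
ΔE = 217.6 × (1/3² − 1/7²) = 217.6 × 0.09070 = 19.74 eV.
λ = hc/ΔE = 1240 / 19.74 = 62.8 nm.

62.8 nm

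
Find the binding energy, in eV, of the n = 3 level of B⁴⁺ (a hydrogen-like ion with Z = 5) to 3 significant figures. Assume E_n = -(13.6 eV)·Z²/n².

37.8 eV

E_n = −13.6 Z²/n² = −340.0/n² eV for Z = 5.
E_3 = −340.0/9 = −37.8 eV, so ionization (to E = 0) requires 37.8 eV.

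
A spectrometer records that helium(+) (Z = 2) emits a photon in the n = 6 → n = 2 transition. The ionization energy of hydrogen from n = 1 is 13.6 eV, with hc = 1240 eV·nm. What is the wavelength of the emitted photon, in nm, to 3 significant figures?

For Z = 2 the level energies scale as Z², so the effective Rydberg energy is 13.6 × 4 = 54.40 eV.
ΔE = 54.40 × (1/2² − 1/6²) = 54.40 × 0.2222 = 12.09 eV.
λ = hc/ΔE = 1240 / 12.09 = 103 nm.

103 nm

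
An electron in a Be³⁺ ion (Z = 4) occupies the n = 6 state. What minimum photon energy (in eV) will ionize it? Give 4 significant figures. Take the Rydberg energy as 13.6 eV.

6.044 eV

E_n = −13.6 Z²/n² = −217.6/n² eV for Z = 4.
E_6 = −217.6/36 = −6.044 eV, so ionization (to E = 0) requires 6.044 eV.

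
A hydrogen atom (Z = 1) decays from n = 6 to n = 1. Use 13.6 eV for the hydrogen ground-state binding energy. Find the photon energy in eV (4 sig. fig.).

13.22 eV

E_6 = −13.60/36 = −0.3778 eV and E_1 = −13.60/1 = −13.60 eV.
The photon energy is |E_6 − E_1| = 13.22 eV.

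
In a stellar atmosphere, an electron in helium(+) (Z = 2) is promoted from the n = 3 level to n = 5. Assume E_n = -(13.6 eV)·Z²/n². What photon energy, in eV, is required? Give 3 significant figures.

The Bohr energies scale as Z², so for Z = 2: E_n = −54.40/n² eV.
E_5 = −54.40/25 = −2.176 eV and E_3 = −54.40/9 = −6.044 eV.
The photon energy is |E_5 − E_3| = 3.87 eV.

3.87 eV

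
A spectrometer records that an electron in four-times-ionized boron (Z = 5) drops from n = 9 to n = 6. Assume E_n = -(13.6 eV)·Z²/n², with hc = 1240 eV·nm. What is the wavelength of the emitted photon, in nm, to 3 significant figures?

236 nm

For Z = 5 the level energies scale as Z², so the effective Rydberg energy is 13.6 × 25 = 340.0 eV.
ΔE = 340.0 × (1/6² − 1/9²) = 340.0 × 0.01543 = 5.247 eV.
λ = hc/ΔE = 1240 / 5.247 = 236 nm.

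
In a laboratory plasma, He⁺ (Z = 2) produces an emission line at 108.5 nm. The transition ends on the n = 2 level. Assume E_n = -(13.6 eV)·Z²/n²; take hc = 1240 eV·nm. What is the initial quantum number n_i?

The photon energy is ΔE = hc/λ = 1240 / 108.5 = 11.43 eV.
With Z = 2, ΔE = 54.40 × (1/n_f² − 1/n_i²), so 1/n_f² − 1/n_i² = 0.2101.
With n_f = 2: 1/n_i² = 1/4 − 0.2101 = 0.03992, so n_i ≈ 5.01.

n_i = 5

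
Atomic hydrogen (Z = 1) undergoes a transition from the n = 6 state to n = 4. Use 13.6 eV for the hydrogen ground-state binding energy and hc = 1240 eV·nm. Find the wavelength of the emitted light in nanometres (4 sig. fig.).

ΔE = 13.60 × (1/4² − 1/6²) = 13.60 × 0.03472 = 0.4722 eV.
λ = hc/ΔE = 1240 / 0.4722 = 2626 nm.

2626 nm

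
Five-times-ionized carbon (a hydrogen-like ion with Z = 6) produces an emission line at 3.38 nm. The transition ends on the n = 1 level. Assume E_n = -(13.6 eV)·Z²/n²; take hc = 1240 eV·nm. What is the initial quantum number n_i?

n_i = 2

The photon energy is ΔE = hc/λ = 1240 / 3.38 = 366.9 eV.
With Z = 6, ΔE = 489.6 × (1/n_f² − 1/n_i²), so 1/n_f² − 1/n_i² = 0.7493.
With n_f = 1: 1/n_i² = 1/1 − 0.7493 = 0.2507, so n_i ≈ 2.00.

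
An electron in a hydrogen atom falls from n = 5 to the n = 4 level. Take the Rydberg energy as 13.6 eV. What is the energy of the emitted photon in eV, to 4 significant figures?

0.3060 eV

E_5 = −13.60/25 = −0.5440 eV and E_4 = −13.60/16 = −0.8500 eV.
The photon energy is |E_5 − E_4| = 0.3060 eV.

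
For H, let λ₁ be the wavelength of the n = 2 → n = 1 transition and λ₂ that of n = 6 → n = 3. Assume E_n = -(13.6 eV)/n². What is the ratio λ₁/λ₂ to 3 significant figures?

λ ∝ 1/ΔE ∝ 1/(1/n_f² − 1/n_i²), and the Z² and hc factors cancel in the ratio.
λ₁/λ₂ = (1/3² − 1/6²)/(1/1² − 1/2²) = 0.08333/0.7500 = 0.111.

0.111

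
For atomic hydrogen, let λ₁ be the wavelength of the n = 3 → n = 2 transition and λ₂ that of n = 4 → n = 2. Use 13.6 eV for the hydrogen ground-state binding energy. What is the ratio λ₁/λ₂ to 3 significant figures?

λ ∝ 1/ΔE ∝ 1/(1/n_f² − 1/n_i²), and the Z² and hc factors cancel in the ratio.
λ₁/λ₂ = (1/2² − 1/4²)/(1/2² − 1/3²) = 0.1875/0.1389 = 1.35.

1.35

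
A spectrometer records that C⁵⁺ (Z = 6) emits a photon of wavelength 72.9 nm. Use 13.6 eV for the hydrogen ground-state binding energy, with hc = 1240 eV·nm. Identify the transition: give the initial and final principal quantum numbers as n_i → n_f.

n_i = 6, n_f = 4

The photon energy is ΔE = hc/λ = 1240 / 72.9 = 17.01 eV.
With Z = 6, ΔE = 489.6 × (1/n_f² − 1/n_i²), so 1/n_f² − 1/n_i² = 0.03474.
Trying n_f = 4 gives 1/n_i² = 0.02776, i.e. n_i ≈ 6; this pair matches.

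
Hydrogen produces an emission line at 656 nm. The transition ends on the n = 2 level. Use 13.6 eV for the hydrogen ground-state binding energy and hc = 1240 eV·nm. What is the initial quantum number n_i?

The photon energy is ΔE = hc/λ = 1240 / 656 = 1.890 eV.
With Z = 1, ΔE = 13.60 × (1/n_f² − 1/n_i²), so 1/n_f² − 1/n_i² = 0.1390.
With n_f = 2: 1/n_i² = 1/4 − 0.1390 = 0.1110, so n_i ≈ 3.00.

n_i = 3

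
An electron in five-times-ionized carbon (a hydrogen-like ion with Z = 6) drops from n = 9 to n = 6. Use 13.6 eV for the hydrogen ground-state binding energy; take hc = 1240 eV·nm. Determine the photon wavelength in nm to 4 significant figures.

For Z = 6 the level energies scale as Z², so the effective Rydberg energy is 13.6 × 36 = 489.6 eV.
ΔE = 489.6 × (1/6² − 1/9²) = 489.6 × 0.01543 = 7.556 eV.
λ = hc/ΔE = 1240 / 7.556 = 164.1 nm.

164.1 nm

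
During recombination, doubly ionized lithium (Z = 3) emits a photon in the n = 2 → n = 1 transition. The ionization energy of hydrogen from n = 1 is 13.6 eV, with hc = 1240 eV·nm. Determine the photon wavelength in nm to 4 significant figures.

13.51 nm

For Z = 3 the level energies scale as Z², so the effective Rydberg energy is 13.6 × 9 = 122.4 eV.
ΔE = 122.4 × (1/1² − 1/2²) = 122.4 × 0.7500 = 91.80 eV.
λ = hc/ΔE = 1240 / 91.80 = 13.51 nm.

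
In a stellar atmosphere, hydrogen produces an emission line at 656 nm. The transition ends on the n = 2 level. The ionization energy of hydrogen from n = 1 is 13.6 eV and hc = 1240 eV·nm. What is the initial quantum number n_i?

The photon energy is ΔE = hc/λ = 1240 / 656 = 1.890 eV.
With Z = 1, ΔE = 13.60 × (1/n_f² − 1/n_i²), so 1/n_f² − 1/n_i² = 0.1390.
With n_f = 2: 1/n_i² = 1/4 − 0.1390 = 0.1110, so n_i ≈ 3.00.

n_i = 3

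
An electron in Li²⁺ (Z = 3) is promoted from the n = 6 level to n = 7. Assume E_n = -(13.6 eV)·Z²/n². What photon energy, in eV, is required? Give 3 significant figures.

0.902 eV

The Bohr energies scale as Z², so for Z = 3: E_n = −122.4/n² eV.
E_7 = −122.4/49 = −2.498 eV and E_6 = −122.4/36 = −3.400 eV.
The photon energy is |E_7 − E_6| = 0.902 eV.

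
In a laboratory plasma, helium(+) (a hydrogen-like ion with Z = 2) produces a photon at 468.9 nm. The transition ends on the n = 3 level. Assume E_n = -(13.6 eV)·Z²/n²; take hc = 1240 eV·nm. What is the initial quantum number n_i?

n_i = 4

The photon energy is ΔE = hc/λ = 1240 / 468.9 = 2.644 eV.
With Z = 2, ΔE = 54.40 × (1/n_f² − 1/n_i²), so 1/n_f² − 1/n_i² = 0.04861.
With n_f = 3: 1/n_i² = 1/9 − 0.04861 = 0.06250, so n_i ≈ 4.00.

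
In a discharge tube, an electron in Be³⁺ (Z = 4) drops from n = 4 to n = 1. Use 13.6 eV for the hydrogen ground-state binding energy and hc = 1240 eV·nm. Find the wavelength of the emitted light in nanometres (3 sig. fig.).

For Z = 4 the level energies scale as Z², so the effective Rydberg energy is 13.6 × 16 = 217.6 eV.
ΔE = 217.6 × (1/1² − 1/4²) = 217.6 × 0.9375 = 204.0 eV.
λ = hc/ΔE = 1240 / 204.0 = 6.08 nm.

6.08 nm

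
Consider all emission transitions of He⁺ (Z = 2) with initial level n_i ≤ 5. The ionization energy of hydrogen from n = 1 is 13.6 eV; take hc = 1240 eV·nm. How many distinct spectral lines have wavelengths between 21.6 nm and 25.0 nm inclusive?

Enumerate all n_i → n_f pairs with 1 ≤ n_f < n_i ≤ 5 and compute λ = 1240 / [13.6·4·(1/n_f² − 1/n_i²)].
Lines falling in [21.6, 25.0] nm: 5→1 (23.74 nm), 4→1 (24.31 nm).

2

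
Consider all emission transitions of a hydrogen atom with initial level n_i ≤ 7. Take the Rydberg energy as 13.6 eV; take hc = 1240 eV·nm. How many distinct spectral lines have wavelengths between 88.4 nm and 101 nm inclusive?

4

Enumerate all n_i → n_f pairs with 1 ≤ n_f < n_i ≤ 7 and compute λ = 1240 / [13.6·1·(1/n_f² − 1/n_i²)].
Lines falling in [88.4, 101] nm: 7→1 (93.08 nm), 6→1 (93.78 nm), 5→1 (94.98 nm), 4→1 (97.25 nm).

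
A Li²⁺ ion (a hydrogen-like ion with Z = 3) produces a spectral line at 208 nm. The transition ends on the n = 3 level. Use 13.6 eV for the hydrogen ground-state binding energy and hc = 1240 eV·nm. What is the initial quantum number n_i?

The photon energy is ΔE = hc/λ = 1240 / 208 = 5.962 eV.
With Z = 3, ΔE = 122.4 × (1/n_f² − 1/n_i²), so 1/n_f² − 1/n_i² = 0.04871.
With n_f = 3: 1/n_i² = 1/9 − 0.04871 = 0.06241, so n_i ≈ 4.00.

n_i = 4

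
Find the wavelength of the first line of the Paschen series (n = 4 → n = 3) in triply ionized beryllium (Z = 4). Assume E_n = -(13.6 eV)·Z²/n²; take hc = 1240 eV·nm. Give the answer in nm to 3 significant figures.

117 nm

The Paschen series terminates on n_f = 3; the first line has n_i = 3+1 = 4.
ΔE = 217.6 × (1/3² − 1/4²) = 10.58 eV.
λ = 1240 / 10.58 = 117 nm.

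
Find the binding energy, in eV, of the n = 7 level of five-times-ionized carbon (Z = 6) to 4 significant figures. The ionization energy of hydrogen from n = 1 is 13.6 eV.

9.992 eV

E_n = −13.6 Z²/n² = −489.6/n² eV for Z = 6.
E_7 = −489.6/49 = −9.992 eV, so ionization (to E = 0) requires 9.992 eV.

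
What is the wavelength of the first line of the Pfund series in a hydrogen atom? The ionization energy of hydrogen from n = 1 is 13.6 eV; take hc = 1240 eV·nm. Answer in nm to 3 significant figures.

7460 nm

The Pfund series terminates on n_f = 5; the first line has n_i = 5+1 = 6.
ΔE = 13.60 × (1/5² − 1/6²) = 0.1662 eV.
λ = 1240 / 0.1662 = 7460 nm.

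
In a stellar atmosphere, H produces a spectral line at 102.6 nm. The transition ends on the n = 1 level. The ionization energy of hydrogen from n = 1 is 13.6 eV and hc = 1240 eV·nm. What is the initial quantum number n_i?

The photon energy is ΔE = hc/λ = 1240 / 102.6 = 12.09 eV.
With Z = 1, ΔE = 13.60 × (1/n_f² − 1/n_i²), so 1/n_f² − 1/n_i² = 0.8887.
With n_f = 1: 1/n_i² = 1/1 − 0.8887 = 0.1113, so n_i ≈ 3.00.

n_i = 3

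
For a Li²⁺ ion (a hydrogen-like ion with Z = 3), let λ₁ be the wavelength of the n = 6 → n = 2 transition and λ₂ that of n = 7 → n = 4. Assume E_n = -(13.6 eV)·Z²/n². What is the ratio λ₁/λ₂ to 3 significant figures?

λ ∝ 1/ΔE ∝ 1/(1/n_f² − 1/n_i²), and the Z² and hc factors cancel in the ratio.
λ₁/λ₂ = (1/4² − 1/7²)/(1/2² − 1/6²) = 0.04209/0.2222 = 0.189.

0.189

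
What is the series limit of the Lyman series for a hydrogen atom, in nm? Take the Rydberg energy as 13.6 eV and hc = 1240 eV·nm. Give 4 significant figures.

91.18 nm

The Lyman series has lower level n_f = 1; the series limit corresponds to n_i → ∞.
ΔE_max = 13.6 × 1 / 1² = 13.60 eV.
λ_min = 1240 / 13.60 = 91.18 nm.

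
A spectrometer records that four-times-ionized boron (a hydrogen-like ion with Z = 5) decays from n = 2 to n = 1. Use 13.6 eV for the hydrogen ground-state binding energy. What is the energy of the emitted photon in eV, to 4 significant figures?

The Bohr energies scale as Z², so for Z = 5: E_n = −340.0/n² eV.
E_2 = −340.0/4 = −85.00 eV and E_1 = −340.0/1 = −340.0 eV.
The photon energy is |E_2 − E_1| = 255.0 eV.

255.0 eV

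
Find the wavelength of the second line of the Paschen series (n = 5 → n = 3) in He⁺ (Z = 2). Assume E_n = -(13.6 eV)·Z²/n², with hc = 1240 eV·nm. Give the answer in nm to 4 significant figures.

The Paschen series terminates on n_f = 3; the second line has n_i = 3+2 = 5.
ΔE = 54.40 × (1/3² − 1/5²) = 3.868 eV.
λ = 1240 / 3.868 = 320.5 nm.

320.5 nm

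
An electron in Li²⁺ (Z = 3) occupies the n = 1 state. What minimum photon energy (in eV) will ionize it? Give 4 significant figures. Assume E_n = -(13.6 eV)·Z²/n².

122.4 eV

E_n = −13.6 Z²/n² = −122.4/n² eV for Z = 3.
E_1 = −122.4/1 = −122.4 eV, so ionization (to E = 0) requires 122.4 eV.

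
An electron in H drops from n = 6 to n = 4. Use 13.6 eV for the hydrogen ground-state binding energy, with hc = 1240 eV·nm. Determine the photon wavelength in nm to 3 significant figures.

ΔE = 13.60 × (1/4² − 1/6²) = 13.60 × 0.03472 = 0.4722 eV.
λ = hc/ΔE = 1240 / 0.4722 = 2630 nm.
This line belongs to the Brackett series.

2630 nm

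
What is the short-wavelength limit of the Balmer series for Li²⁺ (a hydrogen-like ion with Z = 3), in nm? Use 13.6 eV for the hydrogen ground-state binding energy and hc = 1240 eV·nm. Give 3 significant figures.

40.5 nm

The Balmer series has lower level n_f = 2; the series limit corresponds to n_i → ∞.
ΔE_max = 13.6 × 9 / 2² = 30.60 eV.
λ_min = 1240 / 30.60 = 40.5 nm.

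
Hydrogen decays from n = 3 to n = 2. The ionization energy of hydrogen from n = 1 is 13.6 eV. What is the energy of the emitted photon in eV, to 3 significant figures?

1.89 eV

E_3 = −13.60/9 = −1.511 eV and E_2 = −13.60/4 = −3.400 eV.
The photon energy is |E_3 − E_2| = 1.89 eV.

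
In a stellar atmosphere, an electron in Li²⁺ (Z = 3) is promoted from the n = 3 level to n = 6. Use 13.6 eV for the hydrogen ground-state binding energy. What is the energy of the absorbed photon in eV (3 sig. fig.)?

The Bohr energies scale as Z², so for Z = 3: E_n = −122.4/n² eV.
E_6 = −122.4/36 = −3.400 eV and E_3 = −122.4/9 = −13.60 eV.
The photon energy is |E_6 − E_3| = 10.2 eV.

10.2 eV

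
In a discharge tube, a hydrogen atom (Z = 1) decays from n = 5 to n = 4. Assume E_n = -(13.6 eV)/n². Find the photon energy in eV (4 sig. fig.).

0.3060 eV

E_5 = −13.60/25 = −0.5440 eV and E_4 = −13.60/16 = −0.8500 eV.
The photon energy is |E_5 − E_4| = 0.3060 eV.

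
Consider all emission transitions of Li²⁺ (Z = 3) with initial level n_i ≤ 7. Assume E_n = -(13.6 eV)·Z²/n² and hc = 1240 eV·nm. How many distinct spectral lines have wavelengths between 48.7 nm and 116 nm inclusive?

Enumerate all n_i → n_f pairs with 1 ≤ n_f < n_i ≤ 7 and compute λ = 1240 / [13.6·9·(1/n_f² − 1/n_i²)].
Lines falling in [48.7, 116] nm: 4→2 (54.03 nm), 3→2 (72.94 nm), 7→3 (111.7 nm).

3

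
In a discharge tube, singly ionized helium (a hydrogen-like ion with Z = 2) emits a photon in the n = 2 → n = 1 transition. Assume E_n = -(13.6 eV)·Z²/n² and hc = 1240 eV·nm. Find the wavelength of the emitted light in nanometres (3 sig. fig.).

For Z = 2 the level energies scale as Z², so the effective Rydberg energy is 13.6 × 4 = 54.40 eV.
ΔE = 54.40 × (1/1² − 1/2²) = 54.40 × 0.7500 = 40.80 eV.
λ = hc/ΔE = 1240 / 40.80 = 30.4 nm.

30.4 nm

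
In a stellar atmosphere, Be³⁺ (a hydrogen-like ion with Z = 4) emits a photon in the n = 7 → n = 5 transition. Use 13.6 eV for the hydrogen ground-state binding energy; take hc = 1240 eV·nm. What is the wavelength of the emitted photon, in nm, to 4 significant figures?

290.9 nm

For Z = 4 the level energies scale as Z², so the effective Rydberg energy is 13.6 × 16 = 217.6 eV.
ΔE = 217.6 × (1/5² − 1/7²) = 217.6 × 0.01959 = 4.263 eV.
λ = hc/ΔE = 1240 / 4.263 = 290.9 nm.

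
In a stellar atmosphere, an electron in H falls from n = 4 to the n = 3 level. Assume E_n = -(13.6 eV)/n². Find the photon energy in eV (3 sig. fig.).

E_4 = −13.60/16 = −0.8500 eV and E_3 = −13.60/9 = −1.511 eV.
The photon energy is |E_4 − E_3| = 0.661 eV.

0.661 eV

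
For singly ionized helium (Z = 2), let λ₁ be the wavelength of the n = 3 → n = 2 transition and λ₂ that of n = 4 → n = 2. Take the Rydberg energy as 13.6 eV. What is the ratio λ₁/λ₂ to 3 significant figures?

1.35

λ ∝ 1/ΔE ∝ 1/(1/n_f² − 1/n_i²), and the Z² and hc factors cancel in the ratio.
λ₁/λ₂ = (1/2² − 1/4²)/(1/2² − 1/3²) = 0.1875/0.1389 = 1.35.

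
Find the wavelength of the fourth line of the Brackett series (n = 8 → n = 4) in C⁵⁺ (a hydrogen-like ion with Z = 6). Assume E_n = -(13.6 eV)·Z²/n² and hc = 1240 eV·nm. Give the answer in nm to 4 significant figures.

The Brackett series terminates on n_f = 4; the fourth line has n_i = 4+4 = 8.
ΔE = 489.6 × (1/4² − 1/8²) = 22.95 eV.
λ = 1240 / 22.95 = 54.03 nm.

54.03 nm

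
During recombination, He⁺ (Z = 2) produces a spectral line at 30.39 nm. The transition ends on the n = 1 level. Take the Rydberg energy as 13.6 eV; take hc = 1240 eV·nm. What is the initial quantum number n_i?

The photon energy is ΔE = hc/λ = 1240 / 30.39 = 40.80 eV.
With Z = 2, ΔE = 54.40 × (1/n_f² − 1/n_i²), so 1/n_f² − 1/n_i² = 0.7501.
With n_f = 1: 1/n_i² = 1/1 − 0.7501 = 0.2499, so n_i ≈ 2.00.

n_i = 2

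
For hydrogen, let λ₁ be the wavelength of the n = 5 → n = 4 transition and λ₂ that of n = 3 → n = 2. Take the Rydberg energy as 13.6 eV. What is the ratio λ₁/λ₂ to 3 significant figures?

λ ∝ 1/ΔE ∝ 1/(1/n_f² − 1/n_i²), and the Z² and hc factors cancel in the ratio.
λ₁/λ₂ = (1/2² − 1/3²)/(1/4² − 1/5²) = 0.1389/0.02250 = 6.17.

6.17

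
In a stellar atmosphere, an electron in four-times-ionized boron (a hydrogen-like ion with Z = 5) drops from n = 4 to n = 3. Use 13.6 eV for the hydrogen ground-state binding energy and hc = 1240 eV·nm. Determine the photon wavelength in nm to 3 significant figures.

75.0 nm

For Z = 5 the level energies scale as Z², so the effective Rydberg energy is 13.6 × 25 = 340.0 eV.
ΔE = 340.0 × (1/3² − 1/4²) = 340.0 × 0.04861 = 16.53 eV.
λ = hc/ΔE = 1240 / 16.53 = 75.0 nm.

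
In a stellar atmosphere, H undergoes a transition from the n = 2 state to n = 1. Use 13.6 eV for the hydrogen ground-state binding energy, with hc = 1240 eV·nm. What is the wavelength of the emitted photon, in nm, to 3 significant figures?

122 nm

ΔE = 13.60 × (1/1² − 1/2²) = 13.60 × 0.7500 = 10.20 eV.
λ = hc/ΔE = 1240 / 10.20 = 122 nm.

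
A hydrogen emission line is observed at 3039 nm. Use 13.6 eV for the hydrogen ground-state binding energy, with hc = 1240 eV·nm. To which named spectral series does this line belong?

ΔE = 1240/3039 = 0.4080 eV.
This matches 13.6 × (1/5² − 1/10²), so n_f = 5: the Pfund series.

Pfund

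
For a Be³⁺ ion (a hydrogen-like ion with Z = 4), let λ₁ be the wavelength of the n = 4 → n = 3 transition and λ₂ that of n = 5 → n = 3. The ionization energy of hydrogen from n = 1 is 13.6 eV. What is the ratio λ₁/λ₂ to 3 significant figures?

1.46

λ ∝ 1/ΔE ∝ 1/(1/n_f² − 1/n_i²), and the Z² and hc factors cancel in the ratio.
λ₁/λ₂ = (1/3² − 1/5²)/(1/3² − 1/4²) = 0.07111/0.04861 = 1.46.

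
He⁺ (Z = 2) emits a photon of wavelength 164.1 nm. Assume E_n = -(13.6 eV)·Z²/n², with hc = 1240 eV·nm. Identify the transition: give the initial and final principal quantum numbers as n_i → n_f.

The photon energy is ΔE = hc/λ = 1240 / 164.1 = 7.556 eV.
With Z = 2, ΔE = 54.40 × (1/n_f² − 1/n_i²), so 1/n_f² − 1/n_i² = 0.1389.
Trying n_f = 2 gives 1/n_i² = 0.1111, i.e. n_i ≈ 3; this pair matches.

n_i = 3, n_f = 2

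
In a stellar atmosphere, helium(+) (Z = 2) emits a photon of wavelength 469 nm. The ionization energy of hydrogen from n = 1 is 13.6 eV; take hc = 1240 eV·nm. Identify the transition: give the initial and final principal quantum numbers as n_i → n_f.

n_i = 4, n_f = 3

The photon energy is ΔE = hc/λ = 1240 / 469 = 2.644 eV.
With Z = 2, ΔE = 54.40 × (1/n_f² − 1/n_i²), so 1/n_f² − 1/n_i² = 0.04860.
Trying n_f = 3 gives 1/n_i² = 0.06251, i.e. n_i ≈ 4; this pair matches.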